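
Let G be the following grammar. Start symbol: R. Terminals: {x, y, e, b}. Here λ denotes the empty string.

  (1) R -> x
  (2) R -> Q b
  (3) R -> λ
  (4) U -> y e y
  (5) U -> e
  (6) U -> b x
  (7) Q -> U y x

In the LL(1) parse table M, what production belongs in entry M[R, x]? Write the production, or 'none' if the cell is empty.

FIRST(U): from U->y e y we get {y}; from U->e we get {e}; from U->b x we get {b}. So FIRST(U) = {b, e, y}.
FIRST(Q): from Q->U y x we get {b, e, y}. So FIRST(Q) = {b, e, y}.
FIRST(R): from R->x we get {x}; from R->Q b we get {b, e, y}; from R->λ we get {λ}. So FIRST(R) = {λ, b, e, x, y}.
FOLLOW(R) includes $ since R is the start symbol.
FOLLOW(R): R appears on no right-hand side. Thus FOLLOW(R) = {$}.
For R -> x: FIRST(x) = {x}, so it goes in M[R, t] for t ∈ {x}.
For R -> Q b: FIRST(Q b) = {b, e, y}, so it goes in M[R, t] for t ∈ {b, e, y}.
For R -> λ: FIRST(λ) = {λ}, so it goes in M[R, t] for t ∈ {}; since λ ∈ FIRST, also for every t ∈ FOLLOW(R) = {$}.

R -> x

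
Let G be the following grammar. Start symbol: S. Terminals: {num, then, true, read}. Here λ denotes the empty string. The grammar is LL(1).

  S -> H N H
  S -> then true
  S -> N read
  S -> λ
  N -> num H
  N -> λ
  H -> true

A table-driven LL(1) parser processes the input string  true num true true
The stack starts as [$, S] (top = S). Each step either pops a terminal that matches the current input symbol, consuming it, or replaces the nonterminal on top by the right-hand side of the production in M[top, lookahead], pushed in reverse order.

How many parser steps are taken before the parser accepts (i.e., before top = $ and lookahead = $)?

9

step 1: stack=$ S  input=true num true true $  — expand S -> H N H
step 2: stack=$ H N H  input=true num true true $  — expand H -> true
step 3: stack=$ H N true  input=true num true true $  — match true
step 4: stack=$ H N  input=num true true $  — expand N -> num H
step 5: stack=$ H H num  input=num true true $  — match num
step 6: stack=$ H H  input=true true $  — expand H -> true
step 7: stack=$ H true  input=true true $  — match true
step 8: stack=$ H  input=true $  — expand H -> true
step 9: stack=$ true  input=true $  — match true
Accept reached after 9 steps.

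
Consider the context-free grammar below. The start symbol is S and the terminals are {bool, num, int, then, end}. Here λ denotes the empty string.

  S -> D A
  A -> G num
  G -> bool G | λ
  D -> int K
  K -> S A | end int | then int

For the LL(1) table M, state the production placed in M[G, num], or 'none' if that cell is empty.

FIRST(G) = {λ, bool}
FIRST(D) = {int}
FIRST(S) = {int}  (via D A)
FIRST(A) = {bool, num}  (via G num)
FIRST(K) = {end, int, then}  (via S A)
FOLLOW(S) includes $ since S is the start symbol.
FOLLOW(G): in A->G num, G is followed by num with FIRST {num}; in G->bool G, the suffix after G is empty (adds nothing new). Thus FOLLOW(G) = {num}.
For G -> bool G: FIRST(bool G) = {bool}, so it goes in M[G, t] for t ∈ {bool}.
For G -> λ: FIRST(λ) = {λ}, so it goes in M[G, t] for t ∈ {}; since λ ∈ FIRST, also for every t ∈ FOLLOW(G) = {num}.

G -> λ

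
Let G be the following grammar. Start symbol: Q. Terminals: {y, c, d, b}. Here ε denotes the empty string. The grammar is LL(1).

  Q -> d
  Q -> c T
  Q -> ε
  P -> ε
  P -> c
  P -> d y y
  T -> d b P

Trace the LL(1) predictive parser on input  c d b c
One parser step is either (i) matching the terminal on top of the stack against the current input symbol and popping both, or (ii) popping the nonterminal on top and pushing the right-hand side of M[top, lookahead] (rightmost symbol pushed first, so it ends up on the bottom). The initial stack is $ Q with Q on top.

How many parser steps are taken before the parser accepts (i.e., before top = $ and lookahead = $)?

7

step 1: stack=$ Q  input=c d b c $  — expand Q -> c T
step 2: stack=$ T c  input=c d b c $  — match c
step 3: stack=$ T  input=d b c $  — expand T -> d b P
step 4: stack=$ P b d  input=d b c $  — match d
step 5: stack=$ P b  input=b c $  — match b
step 6: stack=$ P  input=c $  — expand P -> c
step 7: stack=$ c  input=c $  — match c
Accept reached after 7 steps.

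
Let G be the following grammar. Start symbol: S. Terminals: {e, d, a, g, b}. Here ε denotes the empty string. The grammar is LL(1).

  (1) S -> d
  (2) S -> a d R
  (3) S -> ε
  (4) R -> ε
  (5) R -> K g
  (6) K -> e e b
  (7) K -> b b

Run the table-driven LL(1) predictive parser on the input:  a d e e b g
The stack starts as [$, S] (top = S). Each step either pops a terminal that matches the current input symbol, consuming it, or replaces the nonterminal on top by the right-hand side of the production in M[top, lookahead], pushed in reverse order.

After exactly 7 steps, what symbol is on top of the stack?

b

     Stack      Input          Action
  1  $ S        a d e e b g $  expand S -> a d R
  2  $ R d a    a d e e b g $  match a
  3  $ R d      d e e b g $    match d
  4  $ R        e e b g $      expand R -> K g
  5  $ g K      e e b g $      expand K -> e e b
  6  $ g b e e  e e b g $      match e
  7  $ g b e    e b g $        match e
Stack after step 7: $ g b (top = b).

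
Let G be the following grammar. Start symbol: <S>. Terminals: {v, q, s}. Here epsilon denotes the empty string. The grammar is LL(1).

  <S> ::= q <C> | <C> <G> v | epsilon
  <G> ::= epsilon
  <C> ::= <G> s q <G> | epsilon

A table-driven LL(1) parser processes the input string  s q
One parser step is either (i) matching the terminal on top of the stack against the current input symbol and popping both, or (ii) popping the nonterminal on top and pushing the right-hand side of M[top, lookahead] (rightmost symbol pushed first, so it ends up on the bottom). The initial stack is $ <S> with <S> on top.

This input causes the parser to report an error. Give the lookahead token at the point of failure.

     Stack                Input  Action
  1  $ <S>                s q $  expand <S> ::= <C> <G> v
  2  $ v <G> <C>          s q $  expand <C> ::= <G> s q <G>
  3  $ v <G> <G> q s <G>  s q $  expand <G> ::= epsilon
  4  $ v <G> <G> q s      s q $  match s
  5  $ v <G> <G> q        q $    match q
  6  $ v <G> <G>          $      expand <G> ::= epsilon
  7  $ v <G>              $      expand <G> ::= epsilon
  8  $ v                  $      error: top is terminal v but lookahead is $

$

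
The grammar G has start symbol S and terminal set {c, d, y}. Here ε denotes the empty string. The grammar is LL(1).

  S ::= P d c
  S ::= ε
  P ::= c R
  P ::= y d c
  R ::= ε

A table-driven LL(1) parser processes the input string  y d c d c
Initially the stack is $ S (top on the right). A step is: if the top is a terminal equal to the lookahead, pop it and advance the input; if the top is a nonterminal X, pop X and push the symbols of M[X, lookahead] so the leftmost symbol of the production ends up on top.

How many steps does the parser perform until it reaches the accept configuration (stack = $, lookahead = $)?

step 1: stack=$ S  input=y d c d c $  — expand S ::= P d c
step 2: stack=$ c d P  input=y d c d c $  — expand P ::= y d c
step 3: stack=$ c d c d y  input=y d c d c $  — match y
step 4: stack=$ c d c d  input=d c d c $  — match d
step 5: stack=$ c d c  input=c d c $  — match c
step 6: stack=$ c d  input=d c $  — match d
step 7: stack=$ c  input=c $  — match c
Accept reached after 7 steps.

7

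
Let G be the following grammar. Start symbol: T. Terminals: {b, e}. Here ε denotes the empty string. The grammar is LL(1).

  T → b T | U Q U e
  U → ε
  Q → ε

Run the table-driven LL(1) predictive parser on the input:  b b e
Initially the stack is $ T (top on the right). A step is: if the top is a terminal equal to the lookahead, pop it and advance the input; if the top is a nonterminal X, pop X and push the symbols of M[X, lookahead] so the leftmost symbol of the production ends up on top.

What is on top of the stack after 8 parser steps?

step 1: stack=$ T  input=b b e $  — expand T → b T
step 2: stack=$ T b  input=b b e $  — match b
step 3: stack=$ T  input=b e $  — expand T → b T
step 4: stack=$ T b  input=b e $  — match b
step 5: stack=$ T  input=e $  — expand T → U Q U e
step 6: stack=$ e U Q U  input=e $  — expand U → ε
step 7: stack=$ e U Q  input=e $  — expand Q → ε
step 8: stack=$ e U  input=e $  — expand U → ε
Stack after step 8: $ e (top = e).

e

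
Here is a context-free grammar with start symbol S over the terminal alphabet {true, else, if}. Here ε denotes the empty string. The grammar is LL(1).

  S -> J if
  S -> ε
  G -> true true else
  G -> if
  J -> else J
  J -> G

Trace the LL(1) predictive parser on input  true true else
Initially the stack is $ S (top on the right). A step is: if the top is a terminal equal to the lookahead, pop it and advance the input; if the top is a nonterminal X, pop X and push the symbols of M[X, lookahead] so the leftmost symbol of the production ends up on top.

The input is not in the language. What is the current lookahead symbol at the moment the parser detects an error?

$

step 1: stack=$ S  input=true true else $  — expand S -> J if
step 2: stack=$ if J  input=true true else $  — expand J -> G
step 3: stack=$ if G  input=true true else $  — expand G -> true true else
step 4: stack=$ if else true true  input=true true else $  — match true
step 5: stack=$ if else true  input=true else $  — match true
step 6: stack=$ if else  input=else $  — match else
step 7: stack=$ if  input=$  — error: top is terminal if but lookahead is $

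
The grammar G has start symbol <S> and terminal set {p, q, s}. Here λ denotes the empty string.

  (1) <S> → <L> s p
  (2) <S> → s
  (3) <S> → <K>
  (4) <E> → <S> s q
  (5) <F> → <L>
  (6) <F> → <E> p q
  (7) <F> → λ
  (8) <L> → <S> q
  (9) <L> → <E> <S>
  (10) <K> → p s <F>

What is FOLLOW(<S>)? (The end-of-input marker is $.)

{$, q, s}

FIRST(<K>) = {p}
FIRST(<S>) = {p, s}  (via <L> s p, <K>)
FIRST(<E>) = {p, s}  (via <S> s q)
FIRST(<L>) = {p, s}  (via <S> q, <E> <S>)
FIRST(<F>) = {λ, p, s}  (via <L>, <E> p q)
FOLLOW(<S>) includes $ since <S> is the start symbol.
FOLLOW(<E>): in <F>→<E> p q, <E> is followed by p q with FIRST {p}; in <L>→<E> <S>, <E> is followed by <S> with FIRST {p, s}. Thus FOLLOW(<E>) = {p, s}.
FOLLOW(<S>): in <E>→<S> s q, <S> is followed by s q with FIRST {s}; in <L>→<S> q, <S> is followed by q with FIRST {q}; in <L>→<E> <S>, the suffix after <S> is empty, so FOLLOW(<S>) ⊇ FOLLOW(<L>) = {$, q, s}. Thus FOLLOW(<S>) = {$, q, s}.
FOLLOW(<K>): in <S>→<K>, the suffix after <K> is empty, so FOLLOW(<K>) ⊇ FOLLOW(<S>) = {$, q, s}. Thus FOLLOW(<K>) = {$, q, s}.
FOLLOW(<F>): in <K>→p s <F>, the suffix after <F> is empty, so FOLLOW(<F>) ⊇ FOLLOW(<K>) = {$, q, s}. Thus FOLLOW(<F>) = {$, q, s}.
FOLLOW(<L>): in <S>→<L> s p, <L> is followed by s p with FIRST {s}; in <F>→<L>, the suffix after <L> is empty, so FOLLOW(<L>) ⊇ FOLLOW(<F>) = {$, q, s}. Thus FOLLOW(<L>) = {$, q, s}.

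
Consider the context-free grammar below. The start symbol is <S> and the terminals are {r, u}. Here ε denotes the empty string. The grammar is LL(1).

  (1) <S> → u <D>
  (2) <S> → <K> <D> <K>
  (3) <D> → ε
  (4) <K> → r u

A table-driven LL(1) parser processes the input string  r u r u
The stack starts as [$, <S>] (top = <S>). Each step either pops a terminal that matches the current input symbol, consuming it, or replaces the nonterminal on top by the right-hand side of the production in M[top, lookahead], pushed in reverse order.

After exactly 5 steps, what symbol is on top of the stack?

<K>

     Stack          Input      Action
  1  $ <S>          r u r u $  expand <S> → <K> <D> <K>
  2  $ <K> <D> <K>  r u r u $  expand <K> → r u
  3  $ <K> <D> u r  r u r u $  match r
  4  $ <K> <D> u    u r u $    match u
  5  $ <K> <D>      r u $      expand <D> → ε
Stack after step 5: $ <K> (top = <K>).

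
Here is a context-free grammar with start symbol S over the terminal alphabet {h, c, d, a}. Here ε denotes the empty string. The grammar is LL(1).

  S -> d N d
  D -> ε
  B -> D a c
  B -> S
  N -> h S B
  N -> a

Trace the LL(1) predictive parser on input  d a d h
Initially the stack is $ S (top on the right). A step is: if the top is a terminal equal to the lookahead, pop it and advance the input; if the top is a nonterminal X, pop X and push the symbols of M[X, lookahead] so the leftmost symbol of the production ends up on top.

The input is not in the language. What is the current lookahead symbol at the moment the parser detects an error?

h

step 1: stack=$ S  input=d a d h $  — expand S -> d N d
step 2: stack=$ d N d  input=d a d h $  — match d
step 3: stack=$ d N  input=a d h $  — expand N -> a
step 4: stack=$ d a  input=a d h $  — match a
step 5: stack=$ d  input=d h $  — match d
step 6: stack=$  input=h $  — error: stack empty but input remains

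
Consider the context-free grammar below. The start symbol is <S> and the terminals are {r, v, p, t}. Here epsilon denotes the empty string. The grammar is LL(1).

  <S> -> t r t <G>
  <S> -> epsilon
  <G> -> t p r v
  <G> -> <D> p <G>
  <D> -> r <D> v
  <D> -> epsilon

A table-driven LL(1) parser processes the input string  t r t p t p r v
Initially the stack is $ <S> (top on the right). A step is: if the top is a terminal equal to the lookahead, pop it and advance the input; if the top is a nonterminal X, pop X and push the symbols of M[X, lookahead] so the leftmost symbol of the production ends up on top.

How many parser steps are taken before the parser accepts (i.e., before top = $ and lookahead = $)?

step 1: stack=$ <S>  input=t r t p t p r v $  — expand <S> -> t r t <G>
step 2: stack=$ <G> t r t  input=t r t p t p r v $  — match t
step 3: stack=$ <G> t r  input=r t p t p r v $  — match r
step 4: stack=$ <G> t  input=t p t p r v $  — match t
step 5: stack=$ <G>  input=p t p r v $  — expand <G> -> <D> p <G>
step 6: stack=$ <G> p <D>  input=p t p r v $  — expand <D> -> epsilon
step 7: stack=$ <G> p  input=p t p r v $  — match p
step 8: stack=$ <G>  input=t p r v $  — expand <G> -> t p r v
step 9: stack=$ v r p t  input=t p r v $  — match t
step 10: stack=$ v r p  input=p r v $  — match p
step 11: stack=$ v r  input=r v $  — match r
step 12: stack=$ v  input=v $  — match v
Accept reached after 12 steps.

12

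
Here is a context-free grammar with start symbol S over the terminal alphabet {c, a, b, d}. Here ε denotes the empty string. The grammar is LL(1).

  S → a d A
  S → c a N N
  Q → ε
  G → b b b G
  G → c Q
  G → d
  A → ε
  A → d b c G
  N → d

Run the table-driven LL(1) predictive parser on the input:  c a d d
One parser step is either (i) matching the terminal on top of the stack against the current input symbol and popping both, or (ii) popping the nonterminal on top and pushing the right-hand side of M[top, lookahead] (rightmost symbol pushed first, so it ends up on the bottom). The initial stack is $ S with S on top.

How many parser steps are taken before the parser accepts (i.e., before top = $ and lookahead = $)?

7

step 1: stack=$ S  input=c a d d $  — expand S → c a N N
step 2: stack=$ N N a c  input=c a d d $  — match c
step 3: stack=$ N N a  input=a d d $  — match a
step 4: stack=$ N N  input=d d $  — expand N → d
step 5: stack=$ N d  input=d d $  — match d
step 6: stack=$ N  input=d $  — expand N → d
step 7: stack=$ d  input=d $  — match d
Accept reached after 7 steps.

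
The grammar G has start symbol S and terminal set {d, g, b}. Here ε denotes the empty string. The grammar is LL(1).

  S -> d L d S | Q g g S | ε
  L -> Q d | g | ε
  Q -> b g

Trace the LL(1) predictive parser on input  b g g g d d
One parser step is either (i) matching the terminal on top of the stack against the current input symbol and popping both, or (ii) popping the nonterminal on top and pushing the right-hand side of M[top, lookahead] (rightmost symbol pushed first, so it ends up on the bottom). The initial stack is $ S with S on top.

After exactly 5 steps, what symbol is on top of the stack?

g

     Stack        Input          Action
  1  $ S          b g g g d d $  expand S -> Q g g S
  2  $ S g g Q    b g g g d d $  expand Q -> b g
  3  $ S g g g b  b g g g d d $  match b
  4  $ S g g g    g g g d d $    match g
  5  $ S g g      g g d d $      match g
Stack after step 5: $ S g (top = g).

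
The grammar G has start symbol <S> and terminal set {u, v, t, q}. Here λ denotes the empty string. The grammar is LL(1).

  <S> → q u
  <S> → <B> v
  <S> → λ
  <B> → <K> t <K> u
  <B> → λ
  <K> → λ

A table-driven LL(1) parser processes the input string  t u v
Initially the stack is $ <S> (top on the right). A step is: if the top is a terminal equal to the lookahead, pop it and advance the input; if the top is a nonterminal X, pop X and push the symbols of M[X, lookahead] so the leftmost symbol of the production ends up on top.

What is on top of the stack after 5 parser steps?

step 1: stack=$ <S>  input=t u v $  — expand <S> → <B> v
step 2: stack=$ v <B>  input=t u v $  — expand <B> → <K> t <K> u
step 3: stack=$ v u <K> t <K>  input=t u v $  — expand <K> → λ
step 4: stack=$ v u <K> t  input=t u v $  — match t
step 5: stack=$ v u <K>  input=u v $  — expand <K> → λ
Stack after step 5: $ v u (top = u).

u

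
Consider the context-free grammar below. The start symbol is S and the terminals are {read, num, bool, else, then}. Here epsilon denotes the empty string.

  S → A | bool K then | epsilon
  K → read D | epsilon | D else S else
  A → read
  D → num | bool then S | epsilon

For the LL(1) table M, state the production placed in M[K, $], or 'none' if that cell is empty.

none

FIRST(A) = {read}
FIRST(D) = {epsilon, bool, num}
FIRST(S) = {epsilon, bool, read}  (via A)
FIRST(K) = {epsilon, bool, else, num, read}  (via D else S else)
FOLLOW(S) includes $ since S is the start symbol.
FOLLOW(K): in S→bool K then, K is followed by then with FIRST {then}. Thus FOLLOW(K) = {then}.
For K → read D: FIRST(read D) = {read}, so it goes in M[K, t] for t ∈ {read}.
For K → epsilon: FIRST(epsilon) = {epsilon}, so it goes in M[K, t] for t ∈ {}; since epsilon ∈ FIRST, also for every t ∈ FOLLOW(K) = {then}.
For K → D else S else: FIRST(D else S else) = {bool, else, num}, so it goes in M[K, t] for t ∈ {bool, else, num}.
None of these place a production in M[K, $].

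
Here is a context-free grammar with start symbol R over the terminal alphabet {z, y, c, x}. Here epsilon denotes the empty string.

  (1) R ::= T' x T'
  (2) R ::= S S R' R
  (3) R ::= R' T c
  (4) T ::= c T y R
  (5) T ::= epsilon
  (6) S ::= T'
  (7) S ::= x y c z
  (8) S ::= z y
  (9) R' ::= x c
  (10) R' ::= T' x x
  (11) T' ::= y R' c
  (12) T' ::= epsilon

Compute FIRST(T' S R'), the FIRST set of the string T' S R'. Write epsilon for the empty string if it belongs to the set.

{x, y, z}

FIRST(T): from T::=c T y R we get {c}; from T::=epsilon we get {epsilon}. So FIRST(T) = {epsilon, c}.
FIRST(T'): from T'::=y R' c we get {y}; from T'::=epsilon we get {epsilon}. So FIRST(T') = {epsilon, y}.
FIRST(S): from S::=T' we get {epsilon, y}; from S::=x y c z we get {x}; from S::=z y we get {z}. So FIRST(S) = {epsilon, x, y, z}.
FIRST(R'): from R'::=x c we get {x}; from R'::=T' x x we get {x, y}. So FIRST(R') = {x, y}.
FIRST(R): from R::=T' x T' we get {x, y}; from R::=S S R' R we get {x, y, z}; from R::=R' T c we get {x, y}. So FIRST(R) = {x, y, z}.
FIRST(T' S R'): take FIRST of each symbol in turn, carrying on past any symbol whose FIRST contains epsilon; result {x, y, z}.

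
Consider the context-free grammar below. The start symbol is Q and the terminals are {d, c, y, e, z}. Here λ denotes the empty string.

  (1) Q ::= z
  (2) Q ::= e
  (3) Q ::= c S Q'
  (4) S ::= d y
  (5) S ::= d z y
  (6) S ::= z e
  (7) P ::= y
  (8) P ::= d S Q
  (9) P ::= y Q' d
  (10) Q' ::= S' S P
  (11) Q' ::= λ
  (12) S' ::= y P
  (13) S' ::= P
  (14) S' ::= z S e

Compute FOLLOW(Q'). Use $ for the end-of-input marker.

{$, d, z}

FIRST(Q) = {c, e, z}
FIRST(S) = {d, z}
FIRST(P) = {d, y}
FIRST(S') = {d, y, z}  (via P)
FIRST(Q') = {λ, d, y, z}  (via S' S P)
FOLLOW(Q) includes $ since Q is the start symbol.
FOLLOW(S'): in Q'::=S' S P, S' is followed by S P with FIRST {d, z}. Thus FOLLOW(S') = {d, z}.
FOLLOW(Q): in P::=d S Q, the suffix after Q is empty, so FOLLOW(Q) ⊇ FOLLOW(P) = {$, d, z}. Thus FOLLOW(Q) = {$, d, z}.
FOLLOW(S): in Q::=c S Q', S is followed by Q' with FIRST {λ, d, y, z}; in Q::=c S Q', the suffix after S is nullable, so FOLLOW(S) ⊇ FOLLOW(Q) = {$, d, z}; in P::=d S Q, S is followed by Q with FIRST {c, e, z}; in Q'::=S' S P, S is followed by P with FIRST {d, y}; in S'::=z S e, S is followed by e with FIRST {e}. Thus FOLLOW(S) = {$, c, d, e, y, z}.
FOLLOW(Q'): in Q::=c S Q', the suffix after Q' is empty, so FOLLOW(Q') ⊇ FOLLOW(Q) = {$, d, z}; in P::=y Q' d, Q' is followed by d with FIRST {d}. Thus FOLLOW(Q') = {$, d, z}.
FOLLOW(P): in Q'::=S' S P, the suffix after P is empty, so FOLLOW(P) ⊇ FOLLOW(Q') = {$, d, z}; in S'::=y P, the suffix after P is empty, so FOLLOW(P) ⊇ FOLLOW(S') = {d, z}; in S'::=P, the suffix after P is empty, so FOLLOW(P) ⊇ FOLLOW(S') = {d, z}. Thus FOLLOW(P) = {$, d, z}.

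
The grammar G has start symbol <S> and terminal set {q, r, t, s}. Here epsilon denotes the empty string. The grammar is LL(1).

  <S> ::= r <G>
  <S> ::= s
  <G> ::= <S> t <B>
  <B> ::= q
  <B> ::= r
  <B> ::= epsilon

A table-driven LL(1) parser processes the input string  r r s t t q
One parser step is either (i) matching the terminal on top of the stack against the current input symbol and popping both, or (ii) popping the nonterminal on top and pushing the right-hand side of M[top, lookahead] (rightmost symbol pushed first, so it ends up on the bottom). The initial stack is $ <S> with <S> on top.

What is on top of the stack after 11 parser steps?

<B>

step 1: stack=$ <S>  input=r r s t t q $  — expand <S> ::= r <G>
step 2: stack=$ <G> r  input=r r s t t q $  — match r
step 3: stack=$ <G>  input=r s t t q $  — expand <G> ::= <S> t <B>
step 4: stack=$ <B> t <S>  input=r s t t q $  — expand <S> ::= r <G>
step 5: stack=$ <B> t <G> r  input=r s t t q $  — match r
step 6: stack=$ <B> t <G>  input=s t t q $  — expand <G> ::= <S> t <B>
step 7: stack=$ <B> t <B> t <S>  input=s t t q $  — expand <S> ::= s
step 8: stack=$ <B> t <B> t s  input=s t t q $  — match s
step 9: stack=$ <B> t <B> t  input=t t q $  — match t
step 10: stack=$ <B> t <B>  input=t q $  — expand <B> ::= epsilon
step 11: stack=$ <B> t  input=t q $  — match t
Stack after step 11: $ <B> (top = <B>).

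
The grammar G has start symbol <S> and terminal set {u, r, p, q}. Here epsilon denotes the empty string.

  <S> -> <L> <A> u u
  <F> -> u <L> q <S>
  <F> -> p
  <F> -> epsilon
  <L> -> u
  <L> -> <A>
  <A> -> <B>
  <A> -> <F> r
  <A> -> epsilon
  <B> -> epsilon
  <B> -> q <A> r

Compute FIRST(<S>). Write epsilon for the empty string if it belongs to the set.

{p, q, r, u}

FIRST(<F>): from <F>->u <L> q <S> we get {u}; from <F>->p we get {p}; from <F>->epsilon we get {epsilon}. So FIRST(<F>) = {epsilon, p, u}.
FIRST(<B>): from <B>->epsilon we get {epsilon}; from <B>->q <A> r we get {q}. So FIRST(<B>) = {epsilon, q}.
FIRST(<A>): from <A>-><B> we get {epsilon, q}; from <A>-><F> r we get {p, r, u}; from <A>->epsilon we get {epsilon}. So FIRST(<A>) = {epsilon, p, q, r, u}.
FIRST(<L>): from <L>->u we get {u}; from <L>-><A> we get {epsilon, p, q, r, u}. So FIRST(<L>) = {epsilon, p, q, r, u}.
FIRST(<S>): from <S>-><L> <A> u u we get {p, q, r, u}. So FIRST(<S>) = {p, q, r, u}.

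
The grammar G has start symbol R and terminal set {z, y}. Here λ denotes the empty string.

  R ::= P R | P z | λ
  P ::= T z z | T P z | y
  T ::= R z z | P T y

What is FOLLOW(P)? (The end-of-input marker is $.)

FIRST(R) = {λ, y, z}  (via P R, P z)
FIRST(P) = {y, z}  (via T z z, T P z)
FIRST(T) = {y, z}  (via R z z, P T y)
FOLLOW(R) includes $ since R is the start symbol.
FOLLOW(R): in R::=P R, the suffix after R is empty (adds nothing new); in T::=R z z, R is followed by z z with FIRST {z}. Thus FOLLOW(R) = {$, z}.
FOLLOW(P): in R::=P R, P is followed by R with FIRST {λ, y, z}; in R::=P R, the suffix after P is nullable, so FOLLOW(P) ⊇ FOLLOW(R) = {$, z}; in R::=P z, P is followed by z with FIRST {z}; in P::=T P z, P is followed by z with FIRST {z}; in T::=P T y, P is followed by T y with FIRST {y, z}. Thus FOLLOW(P) = {$, y, z}.
FOLLOW(T): in P::=T z z, T is followed by z z with FIRST {z}; in P::=T P z, T is followed by P z with FIRST {y, z}; in T::=P T y, T is followed by y with FIRST {y}. Thus FOLLOW(T) = {y, z}.

{$, y, z}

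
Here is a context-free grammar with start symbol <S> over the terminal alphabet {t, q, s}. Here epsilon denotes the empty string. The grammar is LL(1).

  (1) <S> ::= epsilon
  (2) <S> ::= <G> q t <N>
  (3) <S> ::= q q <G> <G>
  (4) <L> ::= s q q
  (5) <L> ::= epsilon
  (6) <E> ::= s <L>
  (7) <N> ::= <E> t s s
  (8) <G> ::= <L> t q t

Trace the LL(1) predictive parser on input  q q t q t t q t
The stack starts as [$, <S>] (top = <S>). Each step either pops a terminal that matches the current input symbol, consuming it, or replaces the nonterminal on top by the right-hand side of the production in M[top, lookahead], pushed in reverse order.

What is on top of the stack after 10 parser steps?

t

      Stack            Input              Action
   1  $ <S>            q q t q t t q t $  expand <S> ::= q q <G> <G>
   2  $ <G> <G> q q    q q t q t t q t $  match q
   3  $ <G> <G> q      q t q t t q t $    match q
   4  $ <G> <G>        t q t t q t $      expand <G> ::= <L> t q t
   5  $ <G> t q t <L>  t q t t q t $      expand <L> ::= epsilon
   6  $ <G> t q t      t q t t q t $      match t
   7  $ <G> t q        q t t q t $        match q
   8  $ <G> t          t t q t $          match t
   9  $ <G>            t q t $            expand <G> ::= <L> t q t
  10  $ t q t <L>      t q t $            expand <L> ::= epsilon
Stack after step 10: $ t q t (top = t).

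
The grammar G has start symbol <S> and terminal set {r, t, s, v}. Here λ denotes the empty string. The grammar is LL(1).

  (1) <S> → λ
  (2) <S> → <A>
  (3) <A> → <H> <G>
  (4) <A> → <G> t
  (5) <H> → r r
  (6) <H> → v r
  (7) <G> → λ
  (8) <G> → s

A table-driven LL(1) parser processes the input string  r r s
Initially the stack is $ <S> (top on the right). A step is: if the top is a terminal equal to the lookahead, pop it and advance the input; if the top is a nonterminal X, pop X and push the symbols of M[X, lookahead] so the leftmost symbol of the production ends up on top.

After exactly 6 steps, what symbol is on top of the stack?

step 1: stack=$ <S>  input=r r s $  — expand <S> → <A>
step 2: stack=$ <A>  input=r r s $  — expand <A> → <H> <G>
step 3: stack=$ <G> <H>  input=r r s $  — expand <H> → r r
step 4: stack=$ <G> r r  input=r r s $  — match r
step 5: stack=$ <G> r  input=r s $  — match r
step 6: stack=$ <G>  input=s $  — expand <G> → s
Stack after step 6: $ s (top = s).

s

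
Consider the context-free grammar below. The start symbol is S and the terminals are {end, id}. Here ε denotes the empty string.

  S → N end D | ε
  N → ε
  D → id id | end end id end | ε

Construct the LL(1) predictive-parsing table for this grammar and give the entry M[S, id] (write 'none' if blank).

FIRST(N) = {ε}
FIRST(D) = {ε, end, id}
FIRST(S) = {ε, end}  (via N end D)
FOLLOW(S) includes $ since S is the start symbol.
FOLLOW(S): S appears on no right-hand side. Thus FOLLOW(S) = {$}.
For S → N end D: FIRST(N end D) = {end}, so it goes in M[S, t] for t ∈ {end}.
For S → ε: FIRST(ε) = {ε}, so it goes in M[S, t] for t ∈ {}; since ε ∈ FIRST, also for every t ∈ FOLLOW(S) = {$}.
None of these place a production in M[S, id].

none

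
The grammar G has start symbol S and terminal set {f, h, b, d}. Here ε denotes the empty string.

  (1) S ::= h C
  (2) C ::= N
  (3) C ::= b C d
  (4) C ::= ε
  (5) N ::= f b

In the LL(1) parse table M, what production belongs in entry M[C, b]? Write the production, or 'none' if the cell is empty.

FIRST(S) = {h}
FIRST(N) = {f}
FIRST(C) = {ε, b, f}  (via N)
FOLLOW(S) includes $ since S is the start symbol.
FOLLOW(S): S appears on no right-hand side. Thus FOLLOW(S) = {$}.
FOLLOW(C): in S::=h C, the suffix after C is empty, so FOLLOW(C) ⊇ FOLLOW(S) = {$}; in C::=b C d, C is followed by d with FIRST {d}. Thus FOLLOW(C) = {$, d}.
For C ::= N: FIRST(N) = {f}, so it goes in M[C, t] for t ∈ {f}.
For C ::= b C d: FIRST(b C d) = {b}, so it goes in M[C, t] for t ∈ {b}.
For C ::= ε: FIRST(ε) = {ε}, so it goes in M[C, t] for t ∈ {}; since ε ∈ FIRST, also for every t ∈ FOLLOW(C) = {$, d}.

C ::= b C d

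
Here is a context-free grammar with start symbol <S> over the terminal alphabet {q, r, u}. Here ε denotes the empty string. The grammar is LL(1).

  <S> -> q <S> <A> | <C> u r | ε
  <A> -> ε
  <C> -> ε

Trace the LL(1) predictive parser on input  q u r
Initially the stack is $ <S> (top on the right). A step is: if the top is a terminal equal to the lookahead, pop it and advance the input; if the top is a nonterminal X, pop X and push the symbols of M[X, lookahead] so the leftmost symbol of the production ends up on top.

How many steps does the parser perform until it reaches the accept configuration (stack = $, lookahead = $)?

step 1: stack=$ <S>  input=q u r $  — expand <S> -> q <S> <A>
step 2: stack=$ <A> <S> q  input=q u r $  — match q
step 3: stack=$ <A> <S>  input=u r $  — expand <S> -> <C> u r
step 4: stack=$ <A> r u <C>  input=u r $  — expand <C> -> ε
step 5: stack=$ <A> r u  input=u r $  — match u
step 6: stack=$ <A> r  input=r $  — match r
step 7: stack=$ <A>  input=$  — expand <A> -> ε
Accept reached after 7 steps.

7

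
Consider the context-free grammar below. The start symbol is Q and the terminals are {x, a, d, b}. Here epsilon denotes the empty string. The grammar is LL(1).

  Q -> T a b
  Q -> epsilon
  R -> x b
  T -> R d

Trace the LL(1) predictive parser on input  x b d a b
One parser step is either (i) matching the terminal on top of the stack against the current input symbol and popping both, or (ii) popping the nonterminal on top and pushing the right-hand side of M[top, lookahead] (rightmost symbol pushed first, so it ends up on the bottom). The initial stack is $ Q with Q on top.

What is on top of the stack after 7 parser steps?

b

     Stack        Input        Action
  1  $ Q          x b d a b $  expand Q -> T a b
  2  $ b a T      x b d a b $  expand T -> R d
  3  $ b a d R    x b d a b $  expand R -> x b
  4  $ b a d b x  x b d a b $  match x
  5  $ b a d b    b d a b $    match b
  6  $ b a d      d a b $      match d
  7  $ b a        a b $        match a
Stack after step 7: $ b (top = b).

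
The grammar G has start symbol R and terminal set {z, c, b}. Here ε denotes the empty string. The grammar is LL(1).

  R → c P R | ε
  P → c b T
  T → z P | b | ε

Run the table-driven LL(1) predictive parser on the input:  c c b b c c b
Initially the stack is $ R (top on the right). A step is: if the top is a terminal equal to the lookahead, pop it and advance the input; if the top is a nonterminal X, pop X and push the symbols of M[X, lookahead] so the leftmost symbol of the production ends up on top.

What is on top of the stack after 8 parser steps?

     Stack      Input            Action
  1  $ R        c c b b c c b $  expand R → c P R
  2  $ R P c    c c b b c c b $  match c
  3  $ R P      c b b c c b $    expand P → c b T
  4  $ R T b c  c b b c c b $    match c
  5  $ R T b    b b c c b $      match b
  6  $ R T      b c c b $        expand T → b
  7  $ R b      b c c b $        match b
  8  $ R        c c b $          expand R → c P R
Stack after step 8: $ R P c (top = c).

c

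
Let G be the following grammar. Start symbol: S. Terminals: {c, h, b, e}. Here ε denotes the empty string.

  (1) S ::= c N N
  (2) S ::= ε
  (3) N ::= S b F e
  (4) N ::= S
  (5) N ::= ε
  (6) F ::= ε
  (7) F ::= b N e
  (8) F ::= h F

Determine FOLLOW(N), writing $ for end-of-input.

FIRST(S) = {ε, c}
FIRST(F) = {ε, b, h}
FIRST(N) = {ε, b, c}  (via S b F e, S)
FOLLOW(S) includes $ since S is the start symbol.
FOLLOW(F): in N::=S b F e, F is followed by e with FIRST {e}; in F::=h F, the suffix after F is empty (adds nothing new). Thus FOLLOW(F) = {e}.
FOLLOW(S): in N::=S b F e, S is followed by b F e with FIRST {b}; in N::=S, the suffix after S is empty, so FOLLOW(S) ⊇ FOLLOW(N) = {$, b, c, e}. Thus FOLLOW(S) = {$, b, c, e}.
FOLLOW(N): in S::=c N N (occurrence 1), N is followed by N with FIRST {ε, b, c}; in S::=c N N (occurrence 1), the suffix after N is nullable, so FOLLOW(N) ⊇ FOLLOW(S) = {$, b, c, e}; in S::=c N N (occurrence 2), the suffix after N is empty, so FOLLOW(N) ⊇ FOLLOW(S) = {$, b, c, e}; in F::=b N e, N is followed by e with FIRST {e}. Thus FOLLOW(N) = {$, b, c, e}.

{$, b, c, e}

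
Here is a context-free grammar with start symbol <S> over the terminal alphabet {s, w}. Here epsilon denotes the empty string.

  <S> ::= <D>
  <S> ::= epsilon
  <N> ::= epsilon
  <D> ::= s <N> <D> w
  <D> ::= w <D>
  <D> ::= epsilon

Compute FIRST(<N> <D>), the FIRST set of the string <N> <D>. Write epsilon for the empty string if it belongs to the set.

FIRST(<N>): from <N>::=epsilon we get {epsilon}. So FIRST(<N>) = {epsilon}.
FIRST(<D>): from <D>::=s <N> <D> w we get {s}; from <D>::=w <D> we get {w}; from <D>::=epsilon we get {epsilon}. So FIRST(<D>) = {epsilon, s, w}.
FIRST(<S>): from <S>::=<D> we get {epsilon, s, w}; from <S>::=epsilon we get {epsilon}. So FIRST(<S>) = {epsilon, s, w}.
FIRST(<N> <D>): take FIRST of each symbol in turn, carrying on past any symbol whose FIRST contains epsilon; result {epsilon, s, w}.

{epsilon, s, w}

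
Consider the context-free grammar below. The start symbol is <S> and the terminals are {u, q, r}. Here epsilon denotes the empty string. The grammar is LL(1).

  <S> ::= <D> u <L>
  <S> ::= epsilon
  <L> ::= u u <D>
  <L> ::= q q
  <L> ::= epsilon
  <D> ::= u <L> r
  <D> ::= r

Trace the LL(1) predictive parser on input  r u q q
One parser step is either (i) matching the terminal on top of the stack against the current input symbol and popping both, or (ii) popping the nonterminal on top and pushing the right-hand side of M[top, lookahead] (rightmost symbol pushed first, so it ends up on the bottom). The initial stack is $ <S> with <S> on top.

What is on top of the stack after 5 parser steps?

     Stack        Input      Action
  1  $ <S>        r u q q $  expand <S> ::= <D> u <L>
  2  $ <L> u <D>  r u q q $  expand <D> ::= r
  3  $ <L> u r    r u q q $  match r
  4  $ <L> u      u q q $    match u
  5  $ <L>        q q $      expand <L> ::= q q
Stack after step 5: $ q q (top = q).

q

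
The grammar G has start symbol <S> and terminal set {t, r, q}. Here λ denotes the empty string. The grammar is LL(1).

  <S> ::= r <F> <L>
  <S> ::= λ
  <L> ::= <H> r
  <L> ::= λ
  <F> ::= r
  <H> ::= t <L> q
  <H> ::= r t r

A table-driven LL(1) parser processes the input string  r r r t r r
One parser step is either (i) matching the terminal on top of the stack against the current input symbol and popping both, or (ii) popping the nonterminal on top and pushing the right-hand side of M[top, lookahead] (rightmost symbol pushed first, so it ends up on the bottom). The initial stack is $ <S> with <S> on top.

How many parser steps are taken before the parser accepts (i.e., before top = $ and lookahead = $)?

10

step 1: stack=$ <S>  input=r r r t r r $  — expand <S> ::= r <F> <L>
step 2: stack=$ <L> <F> r  input=r r r t r r $  — match r
step 3: stack=$ <L> <F>  input=r r t r r $  — expand <F> ::= r
step 4: stack=$ <L> r  input=r r t r r $  — match r
step 5: stack=$ <L>  input=r t r r $  — expand <L> ::= <H> r
step 6: stack=$ r <H>  input=r t r r $  — expand <H> ::= r t r
step 7: stack=$ r r t r  input=r t r r $  — match r
step 8: stack=$ r r t  input=t r r $  — match t
step 9: stack=$ r r  input=r r $  — match r
step 10: stack=$ r  input=r $  — match r
Accept reached after 10 steps.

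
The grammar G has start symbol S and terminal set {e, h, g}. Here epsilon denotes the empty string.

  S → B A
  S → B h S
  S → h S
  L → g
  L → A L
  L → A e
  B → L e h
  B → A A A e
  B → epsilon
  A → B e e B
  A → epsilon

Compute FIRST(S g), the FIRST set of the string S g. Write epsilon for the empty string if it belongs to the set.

{e, g, h}

FIRST(S) = {epsilon, e, g, h}  (via B A, B h S)
FIRST(L) = {e, g}  (via A L, A e)
FIRST(B) = {epsilon, e, g}  (via L e h, A A A e)
FIRST(A) = {epsilon, e, g}  (via B e e B)
FIRST(S g): take FIRST of each symbol in turn, carrying on past any symbol whose FIRST contains epsilon; result {e, g, h}.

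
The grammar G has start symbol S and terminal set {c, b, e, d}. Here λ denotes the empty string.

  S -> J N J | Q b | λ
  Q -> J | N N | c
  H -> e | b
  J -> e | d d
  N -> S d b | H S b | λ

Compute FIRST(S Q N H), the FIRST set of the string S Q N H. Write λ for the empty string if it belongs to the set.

FIRST(H): from H->e we get {e}; from H->b we get {b}. So FIRST(H) = {b, e}.
FIRST(J): from J->e we get {e}; from J->d d we get {d}. So FIRST(J) = {d, e}.
FIRST(S): from S->J N J we get {d, e}; from S->Q b we get {b, c, d, e}; from S->λ we get {λ}. So FIRST(S) = {λ, b, c, d, e}.
FIRST(N): from N->S d b we get {b, c, d, e}; from N->H S b we get {b, e}; from N->λ we get {λ}. So FIRST(N) = {λ, b, c, d, e}.
FIRST(Q): from Q->J we get {d, e}; from Q->N N we get {λ, b, c, d, e}; from Q->c we get {c}. So FIRST(Q) = {λ, b, c, d, e}.
FIRST(S Q N H): take FIRST of each symbol in turn, carrying on past any symbol whose FIRST contains λ; result {b, c, d, e}.

{b, c, d, e}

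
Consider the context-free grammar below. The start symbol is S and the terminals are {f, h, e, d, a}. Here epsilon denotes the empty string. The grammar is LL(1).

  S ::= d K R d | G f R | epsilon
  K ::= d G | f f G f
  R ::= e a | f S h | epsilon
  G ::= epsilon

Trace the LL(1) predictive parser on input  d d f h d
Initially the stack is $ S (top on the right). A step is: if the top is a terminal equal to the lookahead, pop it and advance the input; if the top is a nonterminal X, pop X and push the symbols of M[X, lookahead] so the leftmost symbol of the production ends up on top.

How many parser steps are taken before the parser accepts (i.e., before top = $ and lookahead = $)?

10

step 1: stack=$ S  input=d d f h d $  — expand S ::= d K R d
step 2: stack=$ d R K d  input=d d f h d $  — match d
step 3: stack=$ d R K  input=d f h d $  — expand K ::= d G
step 4: stack=$ d R G d  input=d f h d $  — match d
step 5: stack=$ d R G  input=f h d $  — expand G ::= epsilon
step 6: stack=$ d R  input=f h d $  — expand R ::= f S h
step 7: stack=$ d h S f  input=f h d $  — match f
step 8: stack=$ d h S  input=h d $  — expand S ::= epsilon
step 9: stack=$ d h  input=h d $  — match h
step 10: stack=$ d  input=d $  — match d
Accept reached after 10 steps.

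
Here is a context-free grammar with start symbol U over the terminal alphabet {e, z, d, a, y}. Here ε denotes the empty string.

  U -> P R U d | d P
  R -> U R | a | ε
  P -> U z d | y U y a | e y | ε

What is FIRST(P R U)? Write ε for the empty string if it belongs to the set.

FIRST(U) = {a, d, e, y}  (via P R U d)
FIRST(R) = {ε, a, d, e, y}  (via U R)
FIRST(P) = {ε, a, d, e, y}  (via U z d)
FIRST(P R U): take FIRST of each symbol in turn, carrying on past any symbol whose FIRST contains ε; result {a, d, e, y}.

{a, d, e, y}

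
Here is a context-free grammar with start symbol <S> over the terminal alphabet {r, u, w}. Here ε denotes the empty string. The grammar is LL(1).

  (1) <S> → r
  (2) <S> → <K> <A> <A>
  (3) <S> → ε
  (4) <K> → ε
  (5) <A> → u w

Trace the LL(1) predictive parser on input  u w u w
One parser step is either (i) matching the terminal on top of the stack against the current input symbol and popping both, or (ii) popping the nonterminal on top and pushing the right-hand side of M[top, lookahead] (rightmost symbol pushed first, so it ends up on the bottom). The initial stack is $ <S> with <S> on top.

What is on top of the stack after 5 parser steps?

<A>

     Stack          Input      Action
  1  $ <S>          u w u w $  expand <S> → <K> <A> <A>
  2  $ <A> <A> <K>  u w u w $  expand <K> → ε
  3  $ <A> <A>      u w u w $  expand <A> → u w
  4  $ <A> w u      u w u w $  match u
  5  $ <A> w        w u w $    match w
Stack after step 5: $ <A> (top = <A>).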